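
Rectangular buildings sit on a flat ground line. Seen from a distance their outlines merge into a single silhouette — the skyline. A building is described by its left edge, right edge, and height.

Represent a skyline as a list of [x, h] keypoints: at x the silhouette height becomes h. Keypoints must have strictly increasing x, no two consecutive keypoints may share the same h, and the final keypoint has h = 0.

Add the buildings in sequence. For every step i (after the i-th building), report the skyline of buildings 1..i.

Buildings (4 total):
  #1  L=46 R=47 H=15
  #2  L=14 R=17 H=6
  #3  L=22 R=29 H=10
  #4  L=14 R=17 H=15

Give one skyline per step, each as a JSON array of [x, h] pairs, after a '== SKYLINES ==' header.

== SKYLINES ==
[[46,15],[47,0]]
[[14,6],[17,0],[46,15],[47,0]]
[[14,6],[17,0],[22,10],[29,0],[46,15],[47,0]]
[[14,15],[17,0],[22,10],[29,0],[46,15],[47,0]]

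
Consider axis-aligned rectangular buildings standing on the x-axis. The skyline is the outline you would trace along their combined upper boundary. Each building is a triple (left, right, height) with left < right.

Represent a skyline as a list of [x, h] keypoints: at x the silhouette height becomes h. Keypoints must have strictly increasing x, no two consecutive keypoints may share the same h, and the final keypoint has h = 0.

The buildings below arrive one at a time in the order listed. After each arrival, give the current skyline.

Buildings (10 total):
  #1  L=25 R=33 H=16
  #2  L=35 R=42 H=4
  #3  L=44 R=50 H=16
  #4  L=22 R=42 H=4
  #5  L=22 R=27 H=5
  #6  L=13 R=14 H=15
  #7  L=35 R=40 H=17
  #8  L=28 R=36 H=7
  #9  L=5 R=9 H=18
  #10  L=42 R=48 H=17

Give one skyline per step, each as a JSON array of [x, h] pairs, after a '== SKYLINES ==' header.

== SKYLINES ==
[[25,16],[33,0]]
[[25,16],[33,0],[35,4],[42,0]]
[[25,16],[33,0],[35,4],[42,0],[44,16],[50,0]]
[[22,4],[25,16],[33,4],[42,0],[44,16],[50,0]]
[[22,5],[25,16],[33,4],[42,0],[44,16],[50,0]]
[[13,15],[14,0],[22,5],[25,16],[33,4],[42,0],[44,16],[50,0]]
[[13,15],[14,0],[22,5],[25,16],[33,4],[35,17],[40,4],[42,0],[44,16],[50,0]]
[[13,15],[14,0],[22,5],[25,16],[33,7],[35,17],[40,4],[42,0],[44,16],[50,0]]
[[5,18],[9,0],[13,15],[14,0],[22,5],[25,16],[33,7],[35,17],[40,4],[42,0],[44,16],[50,0]]
[[5,18],[9,0],[13,15],[14,0],[22,5],[25,16],[33,7],[35,17],[40,4],[42,17],[48,16],[50,0]]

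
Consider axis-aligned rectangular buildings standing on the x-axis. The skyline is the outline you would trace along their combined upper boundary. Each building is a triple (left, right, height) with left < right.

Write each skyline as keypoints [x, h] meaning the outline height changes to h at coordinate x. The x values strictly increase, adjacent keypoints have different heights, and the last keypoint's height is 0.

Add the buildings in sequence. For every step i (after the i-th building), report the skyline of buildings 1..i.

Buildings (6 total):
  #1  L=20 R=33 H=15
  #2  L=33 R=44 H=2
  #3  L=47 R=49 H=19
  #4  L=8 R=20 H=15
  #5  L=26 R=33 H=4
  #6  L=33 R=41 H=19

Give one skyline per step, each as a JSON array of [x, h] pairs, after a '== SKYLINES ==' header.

== SKYLINES ==
[[20,15],[33,0]]
[[20,15],[33,2],[44,0]]
[[20,15],[33,2],[44,0],[47,19],[49,0]]
[[8,15],[33,2],[44,0],[47,19],[49,0]]
[[8,15],[33,2],[44,0],[47,19],[49,0]]
[[8,15],[33,19],[41,2],[44,0],[47,19],[49,0]]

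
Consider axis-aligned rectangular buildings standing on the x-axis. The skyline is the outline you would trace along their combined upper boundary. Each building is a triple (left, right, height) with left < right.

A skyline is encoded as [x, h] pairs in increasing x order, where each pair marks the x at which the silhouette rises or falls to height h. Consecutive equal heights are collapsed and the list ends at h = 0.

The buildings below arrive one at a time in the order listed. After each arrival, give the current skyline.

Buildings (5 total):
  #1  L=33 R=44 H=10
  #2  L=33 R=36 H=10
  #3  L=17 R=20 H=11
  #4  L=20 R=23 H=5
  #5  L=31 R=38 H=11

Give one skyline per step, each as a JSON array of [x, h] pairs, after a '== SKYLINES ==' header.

== SKYLINES ==
[[33,10],[44,0]]
[[33,10],[44,0]]
[[17,11],[20,0],[33,10],[44,0]]
[[17,11],[20,5],[23,0],[33,10],[44,0]]
[[17,11],[20,5],[23,0],[31,11],[38,10],[44,0]]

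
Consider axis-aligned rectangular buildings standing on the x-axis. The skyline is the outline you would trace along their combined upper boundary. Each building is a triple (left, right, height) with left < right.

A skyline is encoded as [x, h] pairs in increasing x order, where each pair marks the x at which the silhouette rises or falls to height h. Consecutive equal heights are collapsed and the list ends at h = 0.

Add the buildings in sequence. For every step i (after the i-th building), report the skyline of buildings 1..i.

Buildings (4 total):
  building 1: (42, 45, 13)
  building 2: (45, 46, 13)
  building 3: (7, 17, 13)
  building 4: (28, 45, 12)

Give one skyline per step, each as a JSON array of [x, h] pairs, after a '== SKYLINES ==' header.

== SKYLINES ==
[[42,13],[45,0]]
[[42,13],[46,0]]
[[7,13],[17,0],[42,13],[46,0]]
[[7,13],[17,0],[28,12],[42,13],[46,0]]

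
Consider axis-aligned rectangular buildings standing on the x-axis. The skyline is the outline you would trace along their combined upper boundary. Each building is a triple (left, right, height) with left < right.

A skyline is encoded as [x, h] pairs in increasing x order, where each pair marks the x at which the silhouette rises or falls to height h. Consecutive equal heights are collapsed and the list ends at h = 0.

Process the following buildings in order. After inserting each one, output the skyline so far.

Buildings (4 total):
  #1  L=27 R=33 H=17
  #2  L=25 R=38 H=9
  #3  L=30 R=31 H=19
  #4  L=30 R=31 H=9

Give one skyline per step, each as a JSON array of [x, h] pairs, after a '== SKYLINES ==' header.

== SKYLINES ==
[[27,17],[33,0]]
[[25,9],[27,17],[33,9],[38,0]]
[[25,9],[27,17],[30,19],[31,17],[33,9],[38,0]]
[[25,9],[27,17],[30,19],[31,17],[33,9],[38,0]]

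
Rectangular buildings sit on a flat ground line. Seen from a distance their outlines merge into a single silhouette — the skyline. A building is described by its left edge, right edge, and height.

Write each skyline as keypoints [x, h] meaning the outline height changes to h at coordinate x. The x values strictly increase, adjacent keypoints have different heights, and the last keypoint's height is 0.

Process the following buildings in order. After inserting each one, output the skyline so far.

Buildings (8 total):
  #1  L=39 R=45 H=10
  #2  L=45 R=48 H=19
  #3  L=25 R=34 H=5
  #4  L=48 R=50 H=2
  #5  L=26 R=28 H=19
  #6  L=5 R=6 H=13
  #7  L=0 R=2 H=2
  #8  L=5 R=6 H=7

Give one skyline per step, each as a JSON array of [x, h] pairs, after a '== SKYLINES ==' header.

== SKYLINES ==
[[39,10],[45,0]]
[[39,10],[45,19],[48,0]]
[[25,5],[34,0],[39,10],[45,19],[48,0]]
[[25,5],[34,0],[39,10],[45,19],[48,2],[50,0]]
[[25,5],[26,19],[28,5],[34,0],[39,10],[45,19],[48,2],[50,0]]
[[5,13],[6,0],[25,5],[26,19],[28,5],[34,0],[39,10],[45,19],[48,2],[50,0]]
[[0,2],[2,0],[5,13],[6,0],[25,5],[26,19],[28,5],[34,0],[39,10],[45,19],[48,2],[50,0]]
[[0,2],[2,0],[5,13],[6,0],[25,5],[26,19],[28,5],[34,0],[39,10],[45,19],[48,2],[50,0]]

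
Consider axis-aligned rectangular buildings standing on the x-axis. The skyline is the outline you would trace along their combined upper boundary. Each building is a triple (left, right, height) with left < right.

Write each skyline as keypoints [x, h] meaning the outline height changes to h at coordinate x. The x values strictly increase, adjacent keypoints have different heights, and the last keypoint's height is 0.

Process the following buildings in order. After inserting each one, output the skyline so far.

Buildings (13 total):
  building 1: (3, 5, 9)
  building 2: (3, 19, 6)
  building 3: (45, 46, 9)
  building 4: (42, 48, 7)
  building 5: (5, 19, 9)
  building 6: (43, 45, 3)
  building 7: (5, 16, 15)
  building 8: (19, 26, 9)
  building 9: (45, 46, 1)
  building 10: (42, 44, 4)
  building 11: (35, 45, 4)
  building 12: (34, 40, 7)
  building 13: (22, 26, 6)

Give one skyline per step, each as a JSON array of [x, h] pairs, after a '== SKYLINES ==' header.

== SKYLINES ==
[[3,9],[5,0]]
[[3,9],[5,6],[19,0]]
[[3,9],[5,6],[19,0],[45,9],[46,0]]
[[3,9],[5,6],[19,0],[42,7],[45,9],[46,7],[48,0]]
[[3,9],[19,0],[42,7],[45,9],[46,7],[48,0]]
[[3,9],[19,0],[42,7],[45,9],[46,7],[48,0]]
[[3,9],[5,15],[16,9],[19,0],[42,7],[45,9],[46,7],[48,0]]
[[3,9],[5,15],[16,9],[26,0],[42,7],[45,9],[46,7],[48,0]]
[[3,9],[5,15],[16,9],[26,0],[42,7],[45,9],[46,7],[48,0]]
[[3,9],[5,15],[16,9],[26,0],[42,7],[45,9],[46,7],[48,0]]
[[3,9],[5,15],[16,9],[26,0],[35,4],[42,7],[45,9],[46,7],[48,0]]
[[3,9],[5,15],[16,9],[26,0],[34,7],[40,4],[42,7],[45,9],[46,7],[48,0]]
[[3,9],[5,15],[16,9],[26,0],[34,7],[40,4],[42,7],[45,9],[46,7],[48,0]]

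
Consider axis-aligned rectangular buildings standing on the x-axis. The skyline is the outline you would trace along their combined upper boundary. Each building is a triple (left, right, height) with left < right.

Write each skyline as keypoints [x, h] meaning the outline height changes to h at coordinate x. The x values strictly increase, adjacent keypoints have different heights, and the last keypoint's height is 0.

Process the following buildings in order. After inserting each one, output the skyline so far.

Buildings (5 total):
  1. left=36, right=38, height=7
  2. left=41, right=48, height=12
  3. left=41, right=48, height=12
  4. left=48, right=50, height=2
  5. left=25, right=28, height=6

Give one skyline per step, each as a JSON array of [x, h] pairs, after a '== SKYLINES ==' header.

== SKYLINES ==
[[36,7],[38,0]]
[[36,7],[38,0],[41,12],[48,0]]
[[36,7],[38,0],[41,12],[48,0]]
[[36,7],[38,0],[41,12],[48,2],[50,0]]
[[25,6],[28,0],[36,7],[38,0],[41,12],[48,2],[50,0]]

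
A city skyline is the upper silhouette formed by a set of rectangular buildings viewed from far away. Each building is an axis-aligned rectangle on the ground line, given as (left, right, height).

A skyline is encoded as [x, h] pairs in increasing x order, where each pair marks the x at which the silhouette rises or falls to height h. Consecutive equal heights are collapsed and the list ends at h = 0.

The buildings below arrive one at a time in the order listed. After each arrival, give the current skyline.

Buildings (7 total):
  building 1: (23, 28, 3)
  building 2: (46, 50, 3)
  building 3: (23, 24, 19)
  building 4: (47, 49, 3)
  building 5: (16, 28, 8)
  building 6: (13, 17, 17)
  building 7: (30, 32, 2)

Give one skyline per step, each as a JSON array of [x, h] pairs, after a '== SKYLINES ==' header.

== SKYLINES ==
[[23,3],[28,0]]
[[23,3],[28,0],[46,3],[50,0]]
[[23,19],[24,3],[28,0],[46,3],[50,0]]
[[23,19],[24,3],[28,0],[46,3],[50,0]]
[[16,8],[23,19],[24,8],[28,0],[46,3],[50,0]]
[[13,17],[17,8],[23,19],[24,8],[28,0],[46,3],[50,0]]
[[13,17],[17,8],[23,19],[24,8],[28,0],[30,2],[32,0],[46,3],[50,0]]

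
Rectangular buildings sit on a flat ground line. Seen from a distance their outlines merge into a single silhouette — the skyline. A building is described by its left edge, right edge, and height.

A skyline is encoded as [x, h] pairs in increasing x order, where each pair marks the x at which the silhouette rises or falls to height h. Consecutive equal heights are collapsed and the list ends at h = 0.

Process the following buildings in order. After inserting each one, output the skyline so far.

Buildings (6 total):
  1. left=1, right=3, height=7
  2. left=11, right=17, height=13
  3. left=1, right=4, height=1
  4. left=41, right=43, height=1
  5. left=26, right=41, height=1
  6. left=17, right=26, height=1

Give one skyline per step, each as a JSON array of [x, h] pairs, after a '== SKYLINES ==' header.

== SKYLINES ==
[[1,7],[3,0]]
[[1,7],[3,0],[11,13],[17,0]]
[[1,7],[3,1],[4,0],[11,13],[17,0]]
[[1,7],[3,1],[4,0],[11,13],[17,0],[41,1],[43,0]]
[[1,7],[3,1],[4,0],[11,13],[17,0],[26,1],[43,0]]
[[1,7],[3,1],[4,0],[11,13],[17,1],[43,0]]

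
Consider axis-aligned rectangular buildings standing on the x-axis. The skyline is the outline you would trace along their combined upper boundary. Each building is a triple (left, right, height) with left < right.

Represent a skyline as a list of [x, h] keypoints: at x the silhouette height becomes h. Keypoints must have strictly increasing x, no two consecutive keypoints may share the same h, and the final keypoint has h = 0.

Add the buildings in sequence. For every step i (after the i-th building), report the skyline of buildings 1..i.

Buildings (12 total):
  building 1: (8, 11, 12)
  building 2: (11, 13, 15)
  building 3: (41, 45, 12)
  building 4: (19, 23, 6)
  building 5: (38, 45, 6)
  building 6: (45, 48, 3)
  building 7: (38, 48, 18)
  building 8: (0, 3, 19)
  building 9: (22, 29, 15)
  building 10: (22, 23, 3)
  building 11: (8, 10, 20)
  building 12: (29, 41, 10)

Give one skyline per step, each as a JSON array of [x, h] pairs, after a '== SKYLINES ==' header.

== SKYLINES ==
[[8,12],[11,0]]
[[8,12],[11,15],[13,0]]
[[8,12],[11,15],[13,0],[41,12],[45,0]]
[[8,12],[11,15],[13,0],[19,6],[23,0],[41,12],[45,0]]
[[8,12],[11,15],[13,0],[19,6],[23,0],[38,6],[41,12],[45,0]]
[[8,12],[11,15],[13,0],[19,6],[23,0],[38,6],[41,12],[45,3],[48,0]]
[[8,12],[11,15],[13,0],[19,6],[23,0],[38,18],[48,0]]
[[0,19],[3,0],[8,12],[11,15],[13,0],[19,6],[23,0],[38,18],[48,0]]
[[0,19],[3,0],[8,12],[11,15],[13,0],[19,6],[22,15],[29,0],[38,18],[48,0]]
[[0,19],[3,0],[8,12],[11,15],[13,0],[19,6],[22,15],[29,0],[38,18],[48,0]]
[[0,19],[3,0],[8,20],[10,12],[11,15],[13,0],[19,6],[22,15],[29,0],[38,18],[48,0]]
[[0,19],[3,0],[8,20],[10,12],[11,15],[13,0],[19,6],[22,15],[29,10],[38,18],[48,0]]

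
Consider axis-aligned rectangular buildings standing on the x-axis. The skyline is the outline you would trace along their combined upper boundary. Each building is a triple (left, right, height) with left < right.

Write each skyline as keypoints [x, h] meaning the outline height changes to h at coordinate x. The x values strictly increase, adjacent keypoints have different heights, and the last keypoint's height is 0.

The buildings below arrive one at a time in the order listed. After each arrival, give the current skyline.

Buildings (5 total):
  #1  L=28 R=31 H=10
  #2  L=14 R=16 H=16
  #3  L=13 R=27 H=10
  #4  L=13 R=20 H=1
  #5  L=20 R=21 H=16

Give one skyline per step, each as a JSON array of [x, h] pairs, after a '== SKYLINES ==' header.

== SKYLINES ==
[[28,10],[31,0]]
[[14,16],[16,0],[28,10],[31,0]]
[[13,10],[14,16],[16,10],[27,0],[28,10],[31,0]]
[[13,10],[14,16],[16,10],[27,0],[28,10],[31,0]]
[[13,10],[14,16],[16,10],[20,16],[21,10],[27,0],[28,10],[31,0]]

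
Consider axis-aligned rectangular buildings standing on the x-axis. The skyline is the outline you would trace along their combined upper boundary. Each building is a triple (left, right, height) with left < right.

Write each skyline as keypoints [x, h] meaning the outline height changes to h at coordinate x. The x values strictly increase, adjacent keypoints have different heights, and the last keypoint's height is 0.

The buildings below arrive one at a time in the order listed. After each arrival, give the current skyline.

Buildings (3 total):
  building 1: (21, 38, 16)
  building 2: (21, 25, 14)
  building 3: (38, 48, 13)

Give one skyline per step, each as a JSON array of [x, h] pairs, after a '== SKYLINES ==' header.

== SKYLINES ==
[[21,16],[38,0]]
[[21,16],[38,0]]
[[21,16],[38,13],[48,0]]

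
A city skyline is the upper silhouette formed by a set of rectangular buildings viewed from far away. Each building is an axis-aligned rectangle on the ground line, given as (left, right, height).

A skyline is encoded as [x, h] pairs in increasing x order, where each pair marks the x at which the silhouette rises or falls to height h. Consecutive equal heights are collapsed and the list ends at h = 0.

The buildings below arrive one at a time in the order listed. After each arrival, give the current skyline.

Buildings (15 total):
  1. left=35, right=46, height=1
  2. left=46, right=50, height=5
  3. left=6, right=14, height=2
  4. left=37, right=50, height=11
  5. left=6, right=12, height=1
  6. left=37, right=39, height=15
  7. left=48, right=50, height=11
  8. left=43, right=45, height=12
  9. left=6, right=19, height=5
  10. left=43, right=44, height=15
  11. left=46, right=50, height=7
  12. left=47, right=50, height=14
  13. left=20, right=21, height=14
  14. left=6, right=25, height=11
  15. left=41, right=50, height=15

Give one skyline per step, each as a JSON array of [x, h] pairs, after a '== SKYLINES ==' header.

== SKYLINES ==
[[35,1],[46,0]]
[[35,1],[46,5],[50,0]]
[[6,2],[14,0],[35,1],[46,5],[50,0]]
[[6,2],[14,0],[35,1],[37,11],[50,0]]
[[6,2],[14,0],[35,1],[37,11],[50,0]]
[[6,2],[14,0],[35,1],[37,15],[39,11],[50,0]]
[[6,2],[14,0],[35,1],[37,15],[39,11],[50,0]]
[[6,2],[14,0],[35,1],[37,15],[39,11],[43,12],[45,11],[50,0]]
[[6,5],[19,0],[35,1],[37,15],[39,11],[43,12],[45,11],[50,0]]
[[6,5],[19,0],[35,1],[37,15],[39,11],[43,15],[44,12],[45,11],[50,0]]
[[6,5],[19,0],[35,1],[37,15],[39,11],[43,15],[44,12],[45,11],[50,0]]
[[6,5],[19,0],[35,1],[37,15],[39,11],[43,15],[44,12],[45,11],[47,14],[50,0]]
[[6,5],[19,0],[20,14],[21,0],[35,1],[37,15],[39,11],[43,15],[44,12],[45,11],[47,14],[50,0]]
[[6,11],[20,14],[21,11],[25,0],[35,1],[37,15],[39,11],[43,15],[44,12],[45,11],[47,14],[50,0]]
[[6,11],[20,14],[21,11],[25,0],[35,1],[37,15],[39,11],[41,15],[50,0]]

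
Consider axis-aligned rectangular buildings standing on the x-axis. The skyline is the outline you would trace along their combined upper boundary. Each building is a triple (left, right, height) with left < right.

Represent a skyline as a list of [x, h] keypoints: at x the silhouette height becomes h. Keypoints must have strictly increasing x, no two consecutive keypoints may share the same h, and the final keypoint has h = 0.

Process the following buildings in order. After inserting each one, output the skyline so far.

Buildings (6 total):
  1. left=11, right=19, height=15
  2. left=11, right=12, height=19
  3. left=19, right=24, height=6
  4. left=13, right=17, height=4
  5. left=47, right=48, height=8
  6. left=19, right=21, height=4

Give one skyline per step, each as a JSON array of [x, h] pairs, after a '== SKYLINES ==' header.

== SKYLINES ==
[[11,15],[19,0]]
[[11,19],[12,15],[19,0]]
[[11,19],[12,15],[19,6],[24,0]]
[[11,19],[12,15],[19,6],[24,0]]
[[11,19],[12,15],[19,6],[24,0],[47,8],[48,0]]
[[11,19],[12,15],[19,6],[24,0],[47,8],[48,0]]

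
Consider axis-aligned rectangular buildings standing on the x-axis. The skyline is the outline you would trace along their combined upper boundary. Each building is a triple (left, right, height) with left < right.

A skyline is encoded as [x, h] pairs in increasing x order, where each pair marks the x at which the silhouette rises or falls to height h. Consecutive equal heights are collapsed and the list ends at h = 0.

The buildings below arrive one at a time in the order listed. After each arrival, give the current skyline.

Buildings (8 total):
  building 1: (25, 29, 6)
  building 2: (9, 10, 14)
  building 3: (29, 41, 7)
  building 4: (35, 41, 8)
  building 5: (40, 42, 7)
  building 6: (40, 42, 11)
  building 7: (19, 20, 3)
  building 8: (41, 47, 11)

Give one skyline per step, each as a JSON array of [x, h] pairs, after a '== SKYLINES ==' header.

== SKYLINES ==
[[25,6],[29,0]]
[[9,14],[10,0],[25,6],[29,0]]
[[9,14],[10,0],[25,6],[29,7],[41,0]]
[[9,14],[10,0],[25,6],[29,7],[35,8],[41,0]]
[[9,14],[10,0],[25,6],[29,7],[35,8],[41,7],[42,0]]
[[9,14],[10,0],[25,6],[29,7],[35,8],[40,11],[42,0]]
[[9,14],[10,0],[19,3],[20,0],[25,6],[29,7],[35,8],[40,11],[42,0]]
[[9,14],[10,0],[19,3],[20,0],[25,6],[29,7],[35,8],[40,11],[47,0]]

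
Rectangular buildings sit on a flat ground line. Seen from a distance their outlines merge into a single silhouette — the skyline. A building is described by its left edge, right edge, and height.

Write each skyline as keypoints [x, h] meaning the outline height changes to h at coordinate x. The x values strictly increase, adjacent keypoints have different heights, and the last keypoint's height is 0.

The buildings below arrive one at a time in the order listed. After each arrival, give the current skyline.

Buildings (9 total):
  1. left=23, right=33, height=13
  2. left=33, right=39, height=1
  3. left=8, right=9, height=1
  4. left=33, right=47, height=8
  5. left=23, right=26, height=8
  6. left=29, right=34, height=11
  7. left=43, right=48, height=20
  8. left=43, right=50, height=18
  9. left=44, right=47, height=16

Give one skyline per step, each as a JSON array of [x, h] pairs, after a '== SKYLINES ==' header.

== SKYLINES ==
[[23,13],[33,0]]
[[23,13],[33,1],[39,0]]
[[8,1],[9,0],[23,13],[33,1],[39,0]]
[[8,1],[9,0],[23,13],[33,8],[47,0]]
[[8,1],[9,0],[23,13],[33,8],[47,0]]
[[8,1],[9,0],[23,13],[33,11],[34,8],[47,0]]
[[8,1],[9,0],[23,13],[33,11],[34,8],[43,20],[48,0]]
[[8,1],[9,0],[23,13],[33,11],[34,8],[43,20],[48,18],[50,0]]
[[8,1],[9,0],[23,13],[33,11],[34,8],[43,20],[48,18],[50,0]]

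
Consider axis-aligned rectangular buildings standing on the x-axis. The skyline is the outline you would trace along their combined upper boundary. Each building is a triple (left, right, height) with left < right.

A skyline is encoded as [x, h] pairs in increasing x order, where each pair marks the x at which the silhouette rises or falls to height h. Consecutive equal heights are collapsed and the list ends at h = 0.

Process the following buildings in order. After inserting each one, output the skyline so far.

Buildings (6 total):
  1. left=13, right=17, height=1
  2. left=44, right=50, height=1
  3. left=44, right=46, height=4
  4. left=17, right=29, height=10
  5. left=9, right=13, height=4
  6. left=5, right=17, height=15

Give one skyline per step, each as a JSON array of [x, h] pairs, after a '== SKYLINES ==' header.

== SKYLINES ==
[[13,1],[17,0]]
[[13,1],[17,0],[44,1],[50,0]]
[[13,1],[17,0],[44,4],[46,1],[50,0]]
[[13,1],[17,10],[29,0],[44,4],[46,1],[50,0]]
[[9,4],[13,1],[17,10],[29,0],[44,4],[46,1],[50,0]]
[[5,15],[17,10],[29,0],[44,4],[46,1],[50,0]]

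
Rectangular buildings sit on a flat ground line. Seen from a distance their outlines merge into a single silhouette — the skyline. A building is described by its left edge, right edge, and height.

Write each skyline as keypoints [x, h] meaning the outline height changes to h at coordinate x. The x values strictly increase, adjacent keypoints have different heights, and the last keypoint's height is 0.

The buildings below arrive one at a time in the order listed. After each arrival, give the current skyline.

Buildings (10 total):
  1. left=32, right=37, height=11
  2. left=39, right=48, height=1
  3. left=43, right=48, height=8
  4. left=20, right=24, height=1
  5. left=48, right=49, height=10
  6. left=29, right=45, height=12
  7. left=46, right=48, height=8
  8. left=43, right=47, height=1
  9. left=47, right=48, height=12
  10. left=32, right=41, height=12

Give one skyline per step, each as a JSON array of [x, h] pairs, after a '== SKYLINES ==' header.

== SKYLINES ==
[[32,11],[37,0]]
[[32,11],[37,0],[39,1],[48,0]]
[[32,11],[37,0],[39,1],[43,8],[48,0]]
[[20,1],[24,0],[32,11],[37,0],[39,1],[43,8],[48,0]]
[[20,1],[24,0],[32,11],[37,0],[39,1],[43,8],[48,10],[49,0]]
[[20,1],[24,0],[29,12],[45,8],[48,10],[49,0]]
[[20,1],[24,0],[29,12],[45,8],[48,10],[49,0]]
[[20,1],[24,0],[29,12],[45,8],[48,10],[49,0]]
[[20,1],[24,0],[29,12],[45,8],[47,12],[48,10],[49,0]]
[[20,1],[24,0],[29,12],[45,8],[47,12],[48,10],[49,0]]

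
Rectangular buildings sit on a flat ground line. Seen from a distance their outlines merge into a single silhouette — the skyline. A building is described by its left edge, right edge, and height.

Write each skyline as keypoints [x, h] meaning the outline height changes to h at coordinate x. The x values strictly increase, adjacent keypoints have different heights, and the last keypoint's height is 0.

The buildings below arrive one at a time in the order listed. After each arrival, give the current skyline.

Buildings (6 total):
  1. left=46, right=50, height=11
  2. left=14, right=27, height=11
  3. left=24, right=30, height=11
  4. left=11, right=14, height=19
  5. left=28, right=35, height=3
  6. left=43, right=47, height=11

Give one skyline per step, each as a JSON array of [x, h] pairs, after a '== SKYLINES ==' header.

== SKYLINES ==
[[46,11],[50,0]]
[[14,11],[27,0],[46,11],[50,0]]
[[14,11],[30,0],[46,11],[50,0]]
[[11,19],[14,11],[30,0],[46,11],[50,0]]
[[11,19],[14,11],[30,3],[35,0],[46,11],[50,0]]
[[11,19],[14,11],[30,3],[35,0],[43,11],[50,0]]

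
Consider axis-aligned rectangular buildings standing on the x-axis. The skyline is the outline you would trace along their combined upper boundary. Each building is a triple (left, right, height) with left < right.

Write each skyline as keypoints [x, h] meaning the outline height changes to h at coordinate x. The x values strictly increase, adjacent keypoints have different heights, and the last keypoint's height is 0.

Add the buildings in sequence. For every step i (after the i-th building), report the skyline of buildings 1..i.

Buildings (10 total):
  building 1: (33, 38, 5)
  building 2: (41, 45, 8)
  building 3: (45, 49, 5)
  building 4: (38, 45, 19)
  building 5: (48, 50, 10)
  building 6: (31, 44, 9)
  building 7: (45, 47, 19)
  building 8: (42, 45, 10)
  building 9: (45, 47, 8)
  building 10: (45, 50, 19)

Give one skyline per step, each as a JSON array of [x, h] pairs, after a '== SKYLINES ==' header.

== SKYLINES ==
[[33,5],[38,0]]
[[33,5],[38,0],[41,8],[45,0]]
[[33,5],[38,0],[41,8],[45,5],[49,0]]
[[33,5],[38,19],[45,5],[49,0]]
[[33,5],[38,19],[45,5],[48,10],[50,0]]
[[31,9],[38,19],[45,5],[48,10],[50,0]]
[[31,9],[38,19],[47,5],[48,10],[50,0]]
[[31,9],[38,19],[47,5],[48,10],[50,0]]
[[31,9],[38,19],[47,5],[48,10],[50,0]]
[[31,9],[38,19],[50,0]]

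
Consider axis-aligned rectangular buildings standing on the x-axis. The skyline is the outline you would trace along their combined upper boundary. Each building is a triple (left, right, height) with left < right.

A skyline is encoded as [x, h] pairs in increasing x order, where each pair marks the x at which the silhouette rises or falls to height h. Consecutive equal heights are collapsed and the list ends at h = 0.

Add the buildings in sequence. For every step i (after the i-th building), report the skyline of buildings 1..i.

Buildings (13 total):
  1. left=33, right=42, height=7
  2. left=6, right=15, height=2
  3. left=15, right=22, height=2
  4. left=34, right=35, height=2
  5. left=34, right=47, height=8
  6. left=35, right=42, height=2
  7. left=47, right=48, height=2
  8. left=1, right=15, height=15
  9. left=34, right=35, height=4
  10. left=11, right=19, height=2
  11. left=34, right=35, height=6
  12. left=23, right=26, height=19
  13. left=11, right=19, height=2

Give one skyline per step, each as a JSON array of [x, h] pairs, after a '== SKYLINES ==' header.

== SKYLINES ==
[[33,7],[42,0]]
[[6,2],[15,0],[33,7],[42,0]]
[[6,2],[22,0],[33,7],[42,0]]
[[6,2],[22,0],[33,7],[42,0]]
[[6,2],[22,0],[33,7],[34,8],[47,0]]
[[6,2],[22,0],[33,7],[34,8],[47,0]]
[[6,2],[22,0],[33,7],[34,8],[47,2],[48,0]]
[[1,15],[15,2],[22,0],[33,7],[34,8],[47,2],[48,0]]
[[1,15],[15,2],[22,0],[33,7],[34,8],[47,2],[48,0]]
[[1,15],[15,2],[22,0],[33,7],[34,8],[47,2],[48,0]]
[[1,15],[15,2],[22,0],[33,7],[34,8],[47,2],[48,0]]
[[1,15],[15,2],[22,0],[23,19],[26,0],[33,7],[34,8],[47,2],[48,0]]
[[1,15],[15,2],[22,0],[23,19],[26,0],[33,7],[34,8],[47,2],[48,0]]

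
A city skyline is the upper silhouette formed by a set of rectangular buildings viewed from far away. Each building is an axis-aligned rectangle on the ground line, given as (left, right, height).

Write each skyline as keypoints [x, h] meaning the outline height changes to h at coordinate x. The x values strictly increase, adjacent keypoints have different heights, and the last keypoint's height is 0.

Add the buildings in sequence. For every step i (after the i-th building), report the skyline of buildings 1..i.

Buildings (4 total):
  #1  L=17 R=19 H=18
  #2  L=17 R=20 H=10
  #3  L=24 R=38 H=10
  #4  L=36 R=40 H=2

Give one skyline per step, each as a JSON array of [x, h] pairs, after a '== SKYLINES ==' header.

== SKYLINES ==
[[17,18],[19,0]]
[[17,18],[19,10],[20,0]]
[[17,18],[19,10],[20,0],[24,10],[38,0]]
[[17,18],[19,10],[20,0],[24,10],[38,2],[40,0]]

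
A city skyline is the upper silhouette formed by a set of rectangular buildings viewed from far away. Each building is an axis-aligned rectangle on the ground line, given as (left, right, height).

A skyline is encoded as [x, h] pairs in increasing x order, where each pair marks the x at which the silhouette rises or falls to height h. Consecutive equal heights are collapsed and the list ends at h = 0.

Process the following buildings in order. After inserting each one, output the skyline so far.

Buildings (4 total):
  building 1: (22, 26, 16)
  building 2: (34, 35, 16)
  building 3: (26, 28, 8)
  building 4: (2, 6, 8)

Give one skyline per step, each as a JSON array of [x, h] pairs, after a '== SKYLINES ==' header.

== SKYLINES ==
[[22,16],[26,0]]
[[22,16],[26,0],[34,16],[35,0]]
[[22,16],[26,8],[28,0],[34,16],[35,0]]
[[2,8],[6,0],[22,16],[26,8],[28,0],[34,16],[35,0]]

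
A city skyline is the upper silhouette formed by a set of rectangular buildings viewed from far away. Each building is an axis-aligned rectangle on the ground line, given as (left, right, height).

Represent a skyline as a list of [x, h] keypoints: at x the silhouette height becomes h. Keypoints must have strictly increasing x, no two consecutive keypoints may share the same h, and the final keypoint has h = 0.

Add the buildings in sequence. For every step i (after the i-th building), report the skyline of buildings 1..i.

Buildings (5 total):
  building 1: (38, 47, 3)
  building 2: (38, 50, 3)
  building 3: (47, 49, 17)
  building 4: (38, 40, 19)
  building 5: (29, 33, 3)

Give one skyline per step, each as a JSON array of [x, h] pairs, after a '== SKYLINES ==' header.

== SKYLINES ==
[[38,3],[47,0]]
[[38,3],[50,0]]
[[38,3],[47,17],[49,3],[50,0]]
[[38,19],[40,3],[47,17],[49,3],[50,0]]
[[29,3],[33,0],[38,19],[40,3],[47,17],[49,3],[50,0]]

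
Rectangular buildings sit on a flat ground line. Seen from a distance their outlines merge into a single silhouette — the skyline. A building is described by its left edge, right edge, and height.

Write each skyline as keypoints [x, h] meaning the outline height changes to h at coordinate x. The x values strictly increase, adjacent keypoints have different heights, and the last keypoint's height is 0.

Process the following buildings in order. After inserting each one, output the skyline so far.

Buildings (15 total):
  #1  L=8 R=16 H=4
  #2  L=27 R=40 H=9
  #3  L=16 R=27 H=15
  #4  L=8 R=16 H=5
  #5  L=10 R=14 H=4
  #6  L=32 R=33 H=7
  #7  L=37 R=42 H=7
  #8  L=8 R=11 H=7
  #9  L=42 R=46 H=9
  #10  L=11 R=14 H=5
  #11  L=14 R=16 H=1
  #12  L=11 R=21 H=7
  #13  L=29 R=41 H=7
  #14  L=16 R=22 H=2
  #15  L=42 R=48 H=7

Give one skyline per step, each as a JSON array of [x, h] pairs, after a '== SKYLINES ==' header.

== SKYLINES ==
[[8,4],[16,0]]
[[8,4],[16,0],[27,9],[40,0]]
[[8,4],[16,15],[27,9],[40,0]]
[[8,5],[16,15],[27,9],[40,0]]
[[8,5],[16,15],[27,9],[40,0]]
[[8,5],[16,15],[27,9],[40,0]]
[[8,5],[16,15],[27,9],[40,7],[42,0]]
[[8,7],[11,5],[16,15],[27,9],[40,7],[42,0]]
[[8,7],[11,5],[16,15],[27,9],[40,7],[42,9],[46,0]]
[[8,7],[11,5],[16,15],[27,9],[40,7],[42,9],[46,0]]
[[8,7],[11,5],[16,15],[27,9],[40,7],[42,9],[46,0]]
[[8,7],[16,15],[27,9],[40,7],[42,9],[46,0]]
[[8,7],[16,15],[27,9],[40,7],[42,9],[46,0]]
[[8,7],[16,15],[27,9],[40,7],[42,9],[46,0]]
[[8,7],[16,15],[27,9],[40,7],[42,9],[46,7],[48,0]]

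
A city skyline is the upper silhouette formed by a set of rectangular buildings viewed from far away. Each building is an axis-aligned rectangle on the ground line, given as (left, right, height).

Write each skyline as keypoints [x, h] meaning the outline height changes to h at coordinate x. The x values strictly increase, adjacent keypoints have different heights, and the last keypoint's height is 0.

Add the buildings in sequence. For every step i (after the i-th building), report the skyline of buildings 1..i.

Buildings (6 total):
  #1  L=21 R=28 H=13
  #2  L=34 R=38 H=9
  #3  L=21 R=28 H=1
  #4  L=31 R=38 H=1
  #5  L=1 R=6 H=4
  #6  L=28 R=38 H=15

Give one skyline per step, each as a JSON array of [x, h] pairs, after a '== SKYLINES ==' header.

== SKYLINES ==
[[21,13],[28,0]]
[[21,13],[28,0],[34,9],[38,0]]
[[21,13],[28,0],[34,9],[38,0]]
[[21,13],[28,0],[31,1],[34,9],[38,0]]
[[1,4],[6,0],[21,13],[28,0],[31,1],[34,9],[38,0]]
[[1,4],[6,0],[21,13],[28,15],[38,0]]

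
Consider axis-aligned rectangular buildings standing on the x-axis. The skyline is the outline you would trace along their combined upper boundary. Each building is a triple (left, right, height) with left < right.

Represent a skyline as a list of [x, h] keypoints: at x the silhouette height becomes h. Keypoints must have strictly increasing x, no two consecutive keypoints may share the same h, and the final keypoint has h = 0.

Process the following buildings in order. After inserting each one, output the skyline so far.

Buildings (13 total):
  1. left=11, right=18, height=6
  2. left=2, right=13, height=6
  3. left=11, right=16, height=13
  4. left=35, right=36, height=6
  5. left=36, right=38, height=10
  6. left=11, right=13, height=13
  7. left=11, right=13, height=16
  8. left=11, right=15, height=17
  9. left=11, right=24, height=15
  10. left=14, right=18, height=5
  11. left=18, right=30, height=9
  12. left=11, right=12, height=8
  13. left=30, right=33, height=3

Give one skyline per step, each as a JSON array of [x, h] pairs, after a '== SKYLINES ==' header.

== SKYLINES ==
[[11,6],[18,0]]
[[2,6],[18,0]]
[[2,6],[11,13],[16,6],[18,0]]
[[2,6],[11,13],[16,6],[18,0],[35,6],[36,0]]
[[2,6],[11,13],[16,6],[18,0],[35,6],[36,10],[38,0]]
[[2,6],[11,13],[16,6],[18,0],[35,6],[36,10],[38,0]]
[[2,6],[11,16],[13,13],[16,6],[18,0],[35,6],[36,10],[38,0]]
[[2,6],[11,17],[15,13],[16,6],[18,0],[35,6],[36,10],[38,0]]
[[2,6],[11,17],[15,15],[24,0],[35,6],[36,10],[38,0]]
[[2,6],[11,17],[15,15],[24,0],[35,6],[36,10],[38,0]]
[[2,6],[11,17],[15,15],[24,9],[30,0],[35,6],[36,10],[38,0]]
[[2,6],[11,17],[15,15],[24,9],[30,0],[35,6],[36,10],[38,0]]
[[2,6],[11,17],[15,15],[24,9],[30,3],[33,0],[35,6],[36,10],[38,0]]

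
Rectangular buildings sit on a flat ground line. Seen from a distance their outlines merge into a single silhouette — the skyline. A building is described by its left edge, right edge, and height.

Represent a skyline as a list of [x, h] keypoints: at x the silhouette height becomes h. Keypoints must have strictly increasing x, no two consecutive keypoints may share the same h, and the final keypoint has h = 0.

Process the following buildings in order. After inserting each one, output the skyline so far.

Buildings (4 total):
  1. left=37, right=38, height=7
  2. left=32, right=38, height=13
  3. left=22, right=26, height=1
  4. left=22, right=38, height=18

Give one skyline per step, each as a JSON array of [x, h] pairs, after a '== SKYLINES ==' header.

== SKYLINES ==
[[37,7],[38,0]]
[[32,13],[38,0]]
[[22,1],[26,0],[32,13],[38,0]]
[[22,18],[38,0]]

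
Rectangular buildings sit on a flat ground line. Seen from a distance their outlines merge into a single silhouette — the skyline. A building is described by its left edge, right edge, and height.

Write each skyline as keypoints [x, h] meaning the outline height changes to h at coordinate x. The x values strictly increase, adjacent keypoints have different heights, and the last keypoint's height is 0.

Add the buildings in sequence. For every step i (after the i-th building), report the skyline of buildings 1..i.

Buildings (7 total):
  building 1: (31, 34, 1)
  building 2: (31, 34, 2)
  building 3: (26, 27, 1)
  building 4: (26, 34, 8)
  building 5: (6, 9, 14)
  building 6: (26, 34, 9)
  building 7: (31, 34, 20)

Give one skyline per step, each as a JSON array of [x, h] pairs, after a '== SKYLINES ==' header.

== SKYLINES ==
[[31,1],[34,0]]
[[31,2],[34,0]]
[[26,1],[27,0],[31,2],[34,0]]
[[26,8],[34,0]]
[[6,14],[9,0],[26,8],[34,0]]
[[6,14],[9,0],[26,9],[34,0]]
[[6,14],[9,0],[26,9],[31,20],[34,0]]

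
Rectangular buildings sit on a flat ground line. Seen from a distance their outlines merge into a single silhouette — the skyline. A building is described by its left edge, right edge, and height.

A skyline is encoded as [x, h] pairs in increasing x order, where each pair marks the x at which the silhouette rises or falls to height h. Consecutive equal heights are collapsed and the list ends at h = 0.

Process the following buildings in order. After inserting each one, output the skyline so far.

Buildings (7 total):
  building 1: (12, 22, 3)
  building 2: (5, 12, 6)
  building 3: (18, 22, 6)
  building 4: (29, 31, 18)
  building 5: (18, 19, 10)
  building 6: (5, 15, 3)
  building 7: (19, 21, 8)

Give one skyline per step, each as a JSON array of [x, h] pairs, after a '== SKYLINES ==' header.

== SKYLINES ==
[[12,3],[22,0]]
[[5,6],[12,3],[22,0]]
[[5,6],[12,3],[18,6],[22,0]]
[[5,6],[12,3],[18,6],[22,0],[29,18],[31,0]]
[[5,6],[12,3],[18,10],[19,6],[22,0],[29,18],[31,0]]
[[5,6],[12,3],[18,10],[19,6],[22,0],[29,18],[31,0]]
[[5,6],[12,3],[18,10],[19,8],[21,6],[22,0],[29,18],[31,0]]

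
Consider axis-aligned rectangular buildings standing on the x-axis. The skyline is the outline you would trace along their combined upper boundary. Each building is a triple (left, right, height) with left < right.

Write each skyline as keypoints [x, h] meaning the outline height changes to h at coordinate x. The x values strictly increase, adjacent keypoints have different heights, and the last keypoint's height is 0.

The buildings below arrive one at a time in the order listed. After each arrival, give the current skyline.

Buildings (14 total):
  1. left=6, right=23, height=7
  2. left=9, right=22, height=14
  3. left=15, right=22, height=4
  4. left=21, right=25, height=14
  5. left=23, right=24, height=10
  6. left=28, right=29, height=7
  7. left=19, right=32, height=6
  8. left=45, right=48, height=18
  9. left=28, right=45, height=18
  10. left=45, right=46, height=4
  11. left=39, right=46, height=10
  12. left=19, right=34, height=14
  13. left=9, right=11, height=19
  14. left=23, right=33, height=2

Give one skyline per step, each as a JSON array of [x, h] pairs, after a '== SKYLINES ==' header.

== SKYLINES ==
[[6,7],[23,0]]
[[6,7],[9,14],[22,7],[23,0]]
[[6,7],[9,14],[22,7],[23,0]]
[[6,7],[9,14],[25,0]]
[[6,7],[9,14],[25,0]]
[[6,7],[9,14],[25,0],[28,7],[29,0]]
[[6,7],[9,14],[25,6],[28,7],[29,6],[32,0]]
[[6,7],[9,14],[25,6],[28,7],[29,6],[32,0],[45,18],[48,0]]
[[6,7],[9,14],[25,6],[28,18],[48,0]]
[[6,7],[9,14],[25,6],[28,18],[48,0]]
[[6,7],[9,14],[25,6],[28,18],[48,0]]
[[6,7],[9,14],[28,18],[48,0]]
[[6,7],[9,19],[11,14],[28,18],[48,0]]
[[6,7],[9,19],[11,14],[28,18],[48,0]]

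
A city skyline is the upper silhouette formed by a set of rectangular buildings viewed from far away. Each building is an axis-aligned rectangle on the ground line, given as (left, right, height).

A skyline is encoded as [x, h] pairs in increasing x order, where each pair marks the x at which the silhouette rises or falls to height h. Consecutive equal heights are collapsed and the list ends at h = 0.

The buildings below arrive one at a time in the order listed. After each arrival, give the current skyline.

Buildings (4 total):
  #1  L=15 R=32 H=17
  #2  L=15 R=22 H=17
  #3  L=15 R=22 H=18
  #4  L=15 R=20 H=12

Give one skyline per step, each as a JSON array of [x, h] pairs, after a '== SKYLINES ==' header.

== SKYLINES ==
[[15,17],[32,0]]
[[15,17],[32,0]]
[[15,18],[22,17],[32,0]]
[[15,18],[22,17],[32,0]]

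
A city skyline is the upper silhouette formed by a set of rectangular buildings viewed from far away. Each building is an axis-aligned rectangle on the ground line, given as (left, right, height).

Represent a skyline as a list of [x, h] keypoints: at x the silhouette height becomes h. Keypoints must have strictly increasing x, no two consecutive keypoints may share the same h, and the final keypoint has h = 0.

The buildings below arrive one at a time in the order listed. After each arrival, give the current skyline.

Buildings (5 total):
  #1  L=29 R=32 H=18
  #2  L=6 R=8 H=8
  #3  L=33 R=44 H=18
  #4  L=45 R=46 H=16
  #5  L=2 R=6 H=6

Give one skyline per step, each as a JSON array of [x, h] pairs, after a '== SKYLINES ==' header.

== SKYLINES ==
[[29,18],[32,0]]
[[6,8],[8,0],[29,18],[32,0]]
[[6,8],[8,0],[29,18],[32,0],[33,18],[44,0]]
[[6,8],[8,0],[29,18],[32,0],[33,18],[44,0],[45,16],[46,0]]
[[2,6],[6,8],[8,0],[29,18],[32,0],[33,18],[44,0],[45,16],[46,0]]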